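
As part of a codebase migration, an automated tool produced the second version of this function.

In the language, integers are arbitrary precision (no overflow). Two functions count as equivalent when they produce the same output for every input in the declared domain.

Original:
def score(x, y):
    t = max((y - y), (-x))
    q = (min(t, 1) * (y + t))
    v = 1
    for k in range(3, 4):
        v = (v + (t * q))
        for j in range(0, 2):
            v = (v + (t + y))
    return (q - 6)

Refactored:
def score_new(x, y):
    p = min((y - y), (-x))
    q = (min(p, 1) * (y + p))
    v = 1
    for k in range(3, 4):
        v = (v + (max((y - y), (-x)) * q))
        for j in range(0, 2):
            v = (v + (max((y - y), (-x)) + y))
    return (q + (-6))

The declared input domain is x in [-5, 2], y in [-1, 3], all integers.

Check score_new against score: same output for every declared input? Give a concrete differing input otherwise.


There is a counterexample at x=-5, y=-1: -2 on one side, -6 on the other.
score: t=5, then q=4, then v=1, then (k=3), then v=21, then (j=0), then v=25, then (j=1), then v=29, then returns -2
score_new: p=0, then q=0, then v=1, then (k=3), then v=1, then (j=0), then v=5, then (j=1), then v=9, then returns -6
verdict: not equivalent; witness: x=-5, y=-1


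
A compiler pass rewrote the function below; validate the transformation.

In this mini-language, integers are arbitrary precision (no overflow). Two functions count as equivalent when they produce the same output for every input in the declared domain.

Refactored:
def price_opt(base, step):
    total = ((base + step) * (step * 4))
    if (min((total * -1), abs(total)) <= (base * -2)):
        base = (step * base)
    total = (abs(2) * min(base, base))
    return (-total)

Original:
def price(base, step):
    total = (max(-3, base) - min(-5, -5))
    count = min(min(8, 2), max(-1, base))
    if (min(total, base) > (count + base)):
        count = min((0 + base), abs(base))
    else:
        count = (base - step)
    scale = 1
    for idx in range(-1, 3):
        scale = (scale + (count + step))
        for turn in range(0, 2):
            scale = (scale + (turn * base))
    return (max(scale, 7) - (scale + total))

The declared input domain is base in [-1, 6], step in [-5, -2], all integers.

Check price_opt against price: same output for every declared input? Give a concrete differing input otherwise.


The rewrite breaks on base=-1, step=-5, where the results are 30 and -10.
price: total becomes 4; next count becomes -1; next (min(total, base) > (count + base)) evaluates to true; next count becomes -1; next scale becomes 1; next at idx=-1:; next scale becomes -5; next at turn=0:; next scale becomes -5; next at turn=1:; next scale becomes -6; next at idx=0:; next scale becomes -12; next at turn=0:; next scale becomes -12; next at turn=1:; next scale becomes -13; next at idx=1:; next scale becomes -19; next at turn=0:; next scale becomes -19; next at turn=1:; next scale becomes -20; next at idx=2:; next scale becomes -26; next at turn=0:; next scale becomes -26; next at turn=1:; next scale becomes -27; next final value 30
price_opt: total becomes 120; next (min((total * -1), abs(total)) <= (base * -2)) evaluates to true; next base becomes 5; next total becomes 10; next final value -10
verdict: not equivalent; witness: base=-1, step=-5


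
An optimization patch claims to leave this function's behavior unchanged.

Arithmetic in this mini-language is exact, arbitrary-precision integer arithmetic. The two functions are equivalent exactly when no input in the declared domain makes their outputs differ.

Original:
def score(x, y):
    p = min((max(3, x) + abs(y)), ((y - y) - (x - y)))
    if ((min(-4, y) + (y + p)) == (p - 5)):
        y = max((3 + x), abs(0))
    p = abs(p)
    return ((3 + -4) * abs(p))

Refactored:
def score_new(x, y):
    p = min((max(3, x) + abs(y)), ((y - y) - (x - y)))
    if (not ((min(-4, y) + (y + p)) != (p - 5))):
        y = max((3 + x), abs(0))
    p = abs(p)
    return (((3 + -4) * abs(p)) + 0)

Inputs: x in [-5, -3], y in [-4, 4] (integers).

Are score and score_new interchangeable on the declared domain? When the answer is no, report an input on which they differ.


The two are interchangeable: comparison usage differs; boolean connective usage differs; arithmetic usage differs; constant usage differs, and every declared input agrees.
Spot check at x=-4, y=0 — score: p := 3 | ((min(-4, y) + (y + p)) == (p - 5)): false | p := 3 | result -3. score_new: p := 3 | (not ((min(-4, y) + (y + p)) != (p - 5))): false | p := 3 | result -3. Both give -3.
Sweeping the whole domain (27 inputs) finds no disagreement.
verdict: equivalent


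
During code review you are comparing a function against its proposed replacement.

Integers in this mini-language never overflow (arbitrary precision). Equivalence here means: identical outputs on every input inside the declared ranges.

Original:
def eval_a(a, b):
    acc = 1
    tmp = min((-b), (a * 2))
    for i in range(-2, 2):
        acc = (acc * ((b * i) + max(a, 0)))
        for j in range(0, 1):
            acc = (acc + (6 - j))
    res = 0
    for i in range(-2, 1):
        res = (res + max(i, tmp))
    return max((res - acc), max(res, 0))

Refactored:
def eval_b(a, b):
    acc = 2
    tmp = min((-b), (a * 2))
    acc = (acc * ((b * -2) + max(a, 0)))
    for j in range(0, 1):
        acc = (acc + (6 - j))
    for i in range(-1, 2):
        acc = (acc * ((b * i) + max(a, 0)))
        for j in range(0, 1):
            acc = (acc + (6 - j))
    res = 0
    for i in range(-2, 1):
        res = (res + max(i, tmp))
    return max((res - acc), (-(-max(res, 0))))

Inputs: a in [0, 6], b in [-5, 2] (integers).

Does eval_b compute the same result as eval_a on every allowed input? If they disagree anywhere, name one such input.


Consider the input a=1, b=-5.
eval_a: acc := 1 | tmp := 2 | iter i=-2: | acc := 11 | iter j=0: | acc := 17 | iter i=-1: | acc := 102 | iter j=0: | acc := 108 | iter i=0: | acc := 108 | iter j=0: | acc := 114 | iter i=1: | acc := -456 | iter j=0: | acc := -450 | res := 0 | iter i=-2: | res := 2 | iter i=-1: | res := 4 | iter i=0: | res := 6 | result 456
eval_b: acc := 2 | tmp := 2 | acc := 22 | iter j=0: | acc := 28 | iter i=-1: | acc := 168 | iter j=0: | acc := 174 | iter i=0: | acc := 174 | iter j=0: | acc := 180 | iter i=1: | acc := -720 | iter j=0: | acc := -714 | res := 0 | iter i=-2: | res := 2 | iter i=-1: | res := 4 | iter i=0: | res := 6 | result 720
456 != 720, so the rewrite changes behavior.
verdict: not equivalent; witness: a=1, b=-5


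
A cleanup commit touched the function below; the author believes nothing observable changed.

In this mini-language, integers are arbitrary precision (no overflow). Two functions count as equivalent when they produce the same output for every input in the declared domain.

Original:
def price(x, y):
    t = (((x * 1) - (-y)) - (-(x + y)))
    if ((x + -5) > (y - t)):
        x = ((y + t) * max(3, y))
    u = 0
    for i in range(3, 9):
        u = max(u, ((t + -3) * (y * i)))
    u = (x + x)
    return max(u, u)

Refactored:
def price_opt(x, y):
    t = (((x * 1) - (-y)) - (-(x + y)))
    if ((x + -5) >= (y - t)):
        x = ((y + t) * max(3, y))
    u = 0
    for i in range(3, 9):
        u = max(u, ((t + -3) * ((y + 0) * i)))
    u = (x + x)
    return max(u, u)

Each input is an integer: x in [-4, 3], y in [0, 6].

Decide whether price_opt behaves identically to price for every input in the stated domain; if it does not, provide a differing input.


Not equivalent: x=0, y=5 separates them (0 vs 150).
price: t := 10 | ((x + -5) > (y - t)): false | u := 0 | iter i=3: | u := 105 | iter i=4: | u := 140 | iter i=5: | u := 175 | iter i=6: | u := 210 | iter i=7: | u := 245 | iter i=8: | u := 280 | u := 0 | result 0
price_opt: t := 10 | ((x + -5) >= (y - t)): true | x := 75 | u := 0 | iter i=3: | u := 105 | iter i=4: | u := 140 | iter i=5: | u := 175 | iter i=6: | u := 210 | iter i=7: | u := 245 | iter i=8: | u := 280 | u := 150 | result 150
verdict: not equivalent; witness: x=0, y=5


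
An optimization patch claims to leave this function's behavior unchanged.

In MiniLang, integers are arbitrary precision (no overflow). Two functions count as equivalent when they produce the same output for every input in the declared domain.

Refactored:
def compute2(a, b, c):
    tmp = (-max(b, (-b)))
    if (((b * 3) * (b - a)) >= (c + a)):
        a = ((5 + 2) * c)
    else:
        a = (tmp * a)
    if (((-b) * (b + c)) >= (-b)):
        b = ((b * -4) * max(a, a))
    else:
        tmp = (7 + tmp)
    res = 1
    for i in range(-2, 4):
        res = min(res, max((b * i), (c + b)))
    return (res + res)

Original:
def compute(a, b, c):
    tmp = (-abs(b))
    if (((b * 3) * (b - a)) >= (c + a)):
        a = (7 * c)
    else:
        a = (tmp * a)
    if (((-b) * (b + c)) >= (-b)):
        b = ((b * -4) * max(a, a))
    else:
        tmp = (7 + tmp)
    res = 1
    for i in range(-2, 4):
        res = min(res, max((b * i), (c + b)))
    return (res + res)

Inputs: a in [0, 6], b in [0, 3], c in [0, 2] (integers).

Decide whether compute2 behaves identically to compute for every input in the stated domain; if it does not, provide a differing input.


Changes here: arithmetic usage differs, plus constant usage differs, plus min/max/abs usage differs; the full 84-point sweep finds no disagreement.
verdict: equivalent


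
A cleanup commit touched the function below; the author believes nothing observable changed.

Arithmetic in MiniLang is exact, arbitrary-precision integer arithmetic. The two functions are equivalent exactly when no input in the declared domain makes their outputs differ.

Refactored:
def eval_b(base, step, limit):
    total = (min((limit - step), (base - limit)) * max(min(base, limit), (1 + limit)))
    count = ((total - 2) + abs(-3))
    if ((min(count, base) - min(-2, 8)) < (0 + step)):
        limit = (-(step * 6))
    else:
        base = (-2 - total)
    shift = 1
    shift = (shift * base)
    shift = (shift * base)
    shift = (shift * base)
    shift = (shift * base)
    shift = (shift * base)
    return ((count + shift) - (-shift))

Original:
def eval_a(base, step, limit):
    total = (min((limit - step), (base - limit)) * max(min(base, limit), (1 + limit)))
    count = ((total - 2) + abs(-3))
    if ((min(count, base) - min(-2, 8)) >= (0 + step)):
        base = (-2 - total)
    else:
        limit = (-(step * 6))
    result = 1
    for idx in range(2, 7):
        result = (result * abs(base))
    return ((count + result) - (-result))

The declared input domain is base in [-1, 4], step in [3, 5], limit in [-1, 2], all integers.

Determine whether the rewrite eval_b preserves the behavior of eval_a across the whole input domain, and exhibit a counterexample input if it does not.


Try base=-1, step=3, limit=-1.
eval_a: total := 0 | count := 1 | ((min(count, base) - min(-2, 8)) >= (0 + step)): false | limit := -18 | result := 1 | iter idx=2: | result := 1 | iter idx=3: | result := 1 | iter idx=4: | result := 1 | iter idx=5: | result := 1 | iter idx=6: | result := 1 | result 3
eval_b: total := 0 | count := 1 | ((min(count, base) - min(-2, 8)) < (0 + step)): true | limit := -18 | shift := 1 | shift := -1 | shift := 1 | shift := -1 | shift := 1 | shift := -1 | result -1
3 != -1, so the rewrite changes behavior.
verdict: not equivalent; witness: base=-1, step=3, limit=-1


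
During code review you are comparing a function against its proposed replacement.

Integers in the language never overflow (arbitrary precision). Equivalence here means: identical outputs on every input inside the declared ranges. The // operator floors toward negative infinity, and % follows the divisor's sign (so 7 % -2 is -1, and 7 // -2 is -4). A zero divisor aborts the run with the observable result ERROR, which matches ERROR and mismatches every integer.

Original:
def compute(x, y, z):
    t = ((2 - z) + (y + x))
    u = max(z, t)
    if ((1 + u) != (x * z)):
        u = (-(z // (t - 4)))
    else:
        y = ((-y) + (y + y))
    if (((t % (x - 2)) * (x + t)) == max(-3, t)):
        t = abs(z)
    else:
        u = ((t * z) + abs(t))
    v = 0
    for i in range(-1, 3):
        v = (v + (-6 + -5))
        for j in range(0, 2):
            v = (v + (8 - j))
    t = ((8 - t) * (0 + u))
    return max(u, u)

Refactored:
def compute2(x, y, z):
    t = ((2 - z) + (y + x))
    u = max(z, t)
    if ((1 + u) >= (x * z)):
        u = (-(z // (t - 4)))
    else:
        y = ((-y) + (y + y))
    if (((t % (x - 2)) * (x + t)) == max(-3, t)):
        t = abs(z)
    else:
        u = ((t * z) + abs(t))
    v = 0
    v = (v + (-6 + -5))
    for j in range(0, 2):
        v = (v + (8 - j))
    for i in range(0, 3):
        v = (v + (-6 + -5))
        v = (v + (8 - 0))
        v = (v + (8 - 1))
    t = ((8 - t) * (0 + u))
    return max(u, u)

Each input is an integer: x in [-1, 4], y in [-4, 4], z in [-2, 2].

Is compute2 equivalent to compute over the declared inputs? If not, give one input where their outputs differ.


Not equivalent: x=3, y=-3, z=2 separates them (1 vs 2).
compute: t becomes 0; next u becomes 2; next ((1 + u) != (x * z)) evaluates to true; next u becomes 1; next (((t % (x - 2)) * (x + t)) == max(-3, t)) evaluates to true; next t becomes 2; next v becomes 0; next at i=-1:; next v becomes -11; next at j=0:; next v becomes -3; next at j=1:; next v becomes 4; next at i=0:; next v becomes -7; next at j=0:; next v becomes 1; next at j=1:; next v becomes 8; next at i=1:; next v becomes -3; next at j=0:; next v becomes 5; next at j=1:; next v becomes 12; next at i=2:; next v becomes 1; next at j=0:; next v becomes 9; next at j=1:; next v becomes 16; next t becomes 6; next final value 1
compute2: t becomes 0; next u becomes 2; next ((1 + u) >= (x * z)) evaluates to false; next y becomes -3; next (((t % (x - 2)) * (x + t)) == max(-3, t)) evaluates to true; next t becomes 2; next v becomes 0; next v becomes -11; next at j=0:; next v becomes -3; next at j=1:; next v becomes 4; next at i=0:; next v becomes -7; next v becomes 1; next v becomes 8; next at i=1:; next v becomes -3; next v becomes 5; next v becomes 12; next at i=2:; next v becomes 1; next v becomes 9; next v becomes 16; next t becomes 12; next final value 2
verdict: not equivalent; witness: x=3, y=-3, z=2


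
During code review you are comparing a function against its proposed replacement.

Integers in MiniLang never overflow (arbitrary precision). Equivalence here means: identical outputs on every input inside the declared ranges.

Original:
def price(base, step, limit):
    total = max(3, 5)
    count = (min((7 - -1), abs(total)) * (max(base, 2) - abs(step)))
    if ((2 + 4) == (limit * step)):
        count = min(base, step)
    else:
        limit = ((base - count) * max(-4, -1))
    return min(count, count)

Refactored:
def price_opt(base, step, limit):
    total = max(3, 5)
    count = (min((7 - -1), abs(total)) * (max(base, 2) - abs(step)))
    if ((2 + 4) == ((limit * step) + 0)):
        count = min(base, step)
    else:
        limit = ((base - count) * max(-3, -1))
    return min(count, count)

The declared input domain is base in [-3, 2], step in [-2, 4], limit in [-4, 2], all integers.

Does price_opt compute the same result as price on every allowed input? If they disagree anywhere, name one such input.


Although `-4` became `-3`, no input in the stated domain can expose it.
Spot check at base=-2, step=2, limit=-4 — price: total := 5 | count := 0 | ((2 + 4) == (limit * step)): false | limit := 2 | result 0. price_opt: total := 5 | count := 0 | ((2 + 4) == ((limit * step) + 0)): false | limit := 2 | result 0. Both give 0.
Checked all 294 inputs in the declared domain: the outputs agree on every one.
verdict: equivalent


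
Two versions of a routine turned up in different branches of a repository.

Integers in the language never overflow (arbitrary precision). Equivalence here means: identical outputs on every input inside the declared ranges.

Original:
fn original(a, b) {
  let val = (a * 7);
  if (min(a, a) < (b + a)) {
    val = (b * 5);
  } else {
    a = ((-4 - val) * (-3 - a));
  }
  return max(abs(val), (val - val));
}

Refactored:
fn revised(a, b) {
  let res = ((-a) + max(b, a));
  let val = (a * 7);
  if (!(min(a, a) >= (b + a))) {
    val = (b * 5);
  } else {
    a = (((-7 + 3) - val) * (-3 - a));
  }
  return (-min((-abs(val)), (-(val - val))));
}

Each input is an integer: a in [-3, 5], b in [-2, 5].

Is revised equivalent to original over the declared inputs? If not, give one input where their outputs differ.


The two versions differ — the changes include local variable names differ, and boolean connective usage differs, and comparison usage differs, and arithmetic usage differs, and constant usage differs, and min/max/abs usage differs, and statement counts differ.
Tracing a=-1, b=4: original: val becomes -7; next (min(a, a) < (b + a)) evaluates to true; next val becomes 20; next final value 20 | revised: res becomes 5; next val becomes -7; next (!(min(a, a) >= (b + a))) evaluates to true; next val becomes 20; next final value 20 — matching result 20.
Every one of the 72 inputs gives matching results.
verdict: equivalent


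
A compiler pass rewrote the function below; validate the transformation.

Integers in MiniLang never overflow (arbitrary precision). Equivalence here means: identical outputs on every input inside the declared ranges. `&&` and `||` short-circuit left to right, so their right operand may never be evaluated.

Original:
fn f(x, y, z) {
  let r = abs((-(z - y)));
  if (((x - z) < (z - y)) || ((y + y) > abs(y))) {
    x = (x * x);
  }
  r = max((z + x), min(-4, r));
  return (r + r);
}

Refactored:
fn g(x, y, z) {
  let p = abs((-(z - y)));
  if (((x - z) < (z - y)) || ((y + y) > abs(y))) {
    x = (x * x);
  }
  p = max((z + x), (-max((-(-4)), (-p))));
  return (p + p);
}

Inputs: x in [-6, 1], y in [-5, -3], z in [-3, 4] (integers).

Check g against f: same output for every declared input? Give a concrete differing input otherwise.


The two versions differ — the changes include local variable names differ; min/max/abs usage differs.
Spot check at x=-2, y=-5, z=4 — f: r := 9 | (((x - z) < (z - y)) || ((y + y) > abs(y))): true | x := 4 | r := 8 | result 16. g: p := 9 | (((x - z) < (z - y)) || ((y + y) > abs(y))): true | x := 4 | p := 8 | result 16. Both give 16.
Across all 192 domain points the two functions coincide.
verdict: equivalent


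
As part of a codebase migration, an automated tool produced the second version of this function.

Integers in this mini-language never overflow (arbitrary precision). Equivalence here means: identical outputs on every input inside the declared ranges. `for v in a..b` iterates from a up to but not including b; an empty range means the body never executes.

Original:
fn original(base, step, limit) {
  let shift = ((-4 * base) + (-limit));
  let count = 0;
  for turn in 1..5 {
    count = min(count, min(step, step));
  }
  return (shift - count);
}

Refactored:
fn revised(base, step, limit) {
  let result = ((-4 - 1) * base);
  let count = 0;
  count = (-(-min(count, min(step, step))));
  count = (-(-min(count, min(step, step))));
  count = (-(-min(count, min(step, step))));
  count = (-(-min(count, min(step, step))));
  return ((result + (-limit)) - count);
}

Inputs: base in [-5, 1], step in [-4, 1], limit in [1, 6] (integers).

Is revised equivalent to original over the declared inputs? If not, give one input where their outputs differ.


These are not equivalent — on base=-5, step=-4, limit=1 the outputs split (23 vs 28).
original: shift becomes 19; next count becomes 0; next at turn=1:; next count becomes -4; next at turn=2:; next count becomes -4; next at turn=3:; next count becomes -4; next at turn=4:; next count becomes -4; next final value 23
revised: result becomes 25; next count becomes 0; next count becomes -4; next count becomes -4; next count becomes -4; next count becomes -4; next final value 28
verdict: not equivalent; witness: base=-5, step=-4, limit=1


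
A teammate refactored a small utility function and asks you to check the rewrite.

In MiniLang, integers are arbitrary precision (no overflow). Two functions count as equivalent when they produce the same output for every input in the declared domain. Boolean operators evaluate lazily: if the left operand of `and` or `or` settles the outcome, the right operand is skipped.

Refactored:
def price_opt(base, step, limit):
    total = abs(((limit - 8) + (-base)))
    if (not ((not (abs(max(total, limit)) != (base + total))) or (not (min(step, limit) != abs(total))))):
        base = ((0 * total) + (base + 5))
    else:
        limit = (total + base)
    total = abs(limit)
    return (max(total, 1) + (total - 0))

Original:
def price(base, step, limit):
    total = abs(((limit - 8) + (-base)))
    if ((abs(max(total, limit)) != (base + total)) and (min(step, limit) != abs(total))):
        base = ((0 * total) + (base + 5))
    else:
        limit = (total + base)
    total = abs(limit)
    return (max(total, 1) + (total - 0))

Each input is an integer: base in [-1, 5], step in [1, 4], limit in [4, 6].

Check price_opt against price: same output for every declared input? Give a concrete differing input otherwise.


Differences: boolean connective usage differs — yet all 84 inputs agree.
verdict: equivalent


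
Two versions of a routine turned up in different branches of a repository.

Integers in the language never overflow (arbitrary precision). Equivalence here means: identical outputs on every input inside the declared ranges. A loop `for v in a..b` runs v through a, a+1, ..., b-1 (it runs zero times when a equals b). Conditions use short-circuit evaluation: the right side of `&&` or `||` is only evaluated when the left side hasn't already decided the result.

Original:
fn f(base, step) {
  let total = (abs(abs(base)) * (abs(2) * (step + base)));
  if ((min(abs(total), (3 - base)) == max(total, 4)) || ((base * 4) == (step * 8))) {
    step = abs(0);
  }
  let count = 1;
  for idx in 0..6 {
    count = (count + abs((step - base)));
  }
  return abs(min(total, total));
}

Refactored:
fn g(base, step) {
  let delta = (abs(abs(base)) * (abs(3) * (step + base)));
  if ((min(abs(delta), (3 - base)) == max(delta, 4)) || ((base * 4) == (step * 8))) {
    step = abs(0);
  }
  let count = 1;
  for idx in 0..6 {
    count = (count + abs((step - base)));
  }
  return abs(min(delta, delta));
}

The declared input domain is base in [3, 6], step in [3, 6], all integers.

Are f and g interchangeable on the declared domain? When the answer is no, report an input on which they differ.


Input base=3, step=3: 36 from f versus 54 from g.
verdict: not equivalent; witness: base=3, step=3


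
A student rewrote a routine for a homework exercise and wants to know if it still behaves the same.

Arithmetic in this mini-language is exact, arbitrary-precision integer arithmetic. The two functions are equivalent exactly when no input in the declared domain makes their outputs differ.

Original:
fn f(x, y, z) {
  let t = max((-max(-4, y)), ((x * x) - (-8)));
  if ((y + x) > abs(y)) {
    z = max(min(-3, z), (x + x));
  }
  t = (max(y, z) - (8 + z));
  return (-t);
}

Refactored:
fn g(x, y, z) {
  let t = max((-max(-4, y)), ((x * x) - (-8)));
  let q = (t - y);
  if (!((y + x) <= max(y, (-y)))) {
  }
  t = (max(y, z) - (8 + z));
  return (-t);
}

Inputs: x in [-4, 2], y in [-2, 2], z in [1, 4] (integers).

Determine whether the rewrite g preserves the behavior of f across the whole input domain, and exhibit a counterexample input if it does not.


These are not equivalent — on x=1, y=2, z=1 the outputs split (8 vs 7).
f: t becomes 9; next ((y + x) > abs(y)) evaluates to true; next z becomes 2; next t becomes -8; next final value 8
g: t becomes 9; next q becomes 7; next (!((y + x) <= max(y, (-y)))) evaluates to true; next t becomes -7; next final value 7
verdict: not equivalent; witness: x=1, y=2, z=1


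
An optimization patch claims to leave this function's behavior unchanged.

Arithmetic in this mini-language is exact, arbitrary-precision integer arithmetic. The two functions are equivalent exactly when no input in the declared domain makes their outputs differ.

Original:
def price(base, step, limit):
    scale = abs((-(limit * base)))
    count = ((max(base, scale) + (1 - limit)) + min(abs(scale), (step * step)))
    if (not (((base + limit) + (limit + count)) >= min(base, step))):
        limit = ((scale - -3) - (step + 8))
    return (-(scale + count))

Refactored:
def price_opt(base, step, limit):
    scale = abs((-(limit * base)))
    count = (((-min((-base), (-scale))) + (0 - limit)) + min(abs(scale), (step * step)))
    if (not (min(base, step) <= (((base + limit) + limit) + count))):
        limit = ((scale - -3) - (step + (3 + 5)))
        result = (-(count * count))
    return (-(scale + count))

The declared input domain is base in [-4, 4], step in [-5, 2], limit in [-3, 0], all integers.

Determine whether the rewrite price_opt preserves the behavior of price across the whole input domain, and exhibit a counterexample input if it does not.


There is a counterexample at base=-4, step=-5, limit=-3: -40 on one side, -39 on the other.
price: scale=12, then count=28, then (not (((base + limit) + (limit + count)) >= min(base, step))) is false, then returns -40
price_opt: scale=12, then count=27, then (not (min(base, step) <= (((base + limit) + limit) + count))) is false, then returns -39
verdict: not equivalent; witness: base=-4, step=-5, limit=-3


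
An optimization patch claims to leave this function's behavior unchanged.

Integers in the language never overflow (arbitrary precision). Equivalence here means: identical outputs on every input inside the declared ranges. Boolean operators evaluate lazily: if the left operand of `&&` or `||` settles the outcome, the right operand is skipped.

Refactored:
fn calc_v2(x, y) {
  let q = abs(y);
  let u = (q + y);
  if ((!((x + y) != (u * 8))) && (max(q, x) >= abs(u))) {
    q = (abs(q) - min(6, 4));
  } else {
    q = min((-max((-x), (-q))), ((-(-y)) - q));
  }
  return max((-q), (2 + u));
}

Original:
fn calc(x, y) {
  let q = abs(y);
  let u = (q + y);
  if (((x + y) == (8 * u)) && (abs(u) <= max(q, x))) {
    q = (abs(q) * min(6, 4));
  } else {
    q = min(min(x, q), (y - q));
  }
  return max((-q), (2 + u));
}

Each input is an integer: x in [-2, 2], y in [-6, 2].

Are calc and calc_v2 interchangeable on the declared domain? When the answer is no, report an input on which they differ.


Run the pair on x=0, y=0.
calc: q := 0 | u := 0 | (((x + y) == (8 * u)) && (abs(u) <= max(q, x))): true | q := 0 | result 2
calc_v2: q := 0 | u := 0 | ((!((x + y) != (u * 8))) && (max(q, x) >= abs(u))): true | q := -4 | result 4
2 vs 4 — the two versions disagree here.
verdict: not equivalent; witness: x=0, y=0


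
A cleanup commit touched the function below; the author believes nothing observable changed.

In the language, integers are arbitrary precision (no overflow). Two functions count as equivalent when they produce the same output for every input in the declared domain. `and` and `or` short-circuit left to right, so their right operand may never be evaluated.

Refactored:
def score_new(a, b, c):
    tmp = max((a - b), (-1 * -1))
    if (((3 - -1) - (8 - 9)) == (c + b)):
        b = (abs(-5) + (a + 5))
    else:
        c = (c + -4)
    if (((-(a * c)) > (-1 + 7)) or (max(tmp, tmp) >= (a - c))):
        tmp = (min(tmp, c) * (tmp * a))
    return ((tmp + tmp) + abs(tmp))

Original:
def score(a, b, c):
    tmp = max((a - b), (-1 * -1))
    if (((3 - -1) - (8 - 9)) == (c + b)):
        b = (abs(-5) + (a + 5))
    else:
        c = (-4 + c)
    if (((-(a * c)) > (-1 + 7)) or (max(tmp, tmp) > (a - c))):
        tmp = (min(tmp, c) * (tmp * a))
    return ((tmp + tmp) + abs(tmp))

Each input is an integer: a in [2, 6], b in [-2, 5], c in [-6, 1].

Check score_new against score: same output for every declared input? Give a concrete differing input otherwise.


Input a=2, b=4, c=1: 3 from score versus 6 from score_new.
verdict: not equivalent; witness: a=2, b=4, c=1


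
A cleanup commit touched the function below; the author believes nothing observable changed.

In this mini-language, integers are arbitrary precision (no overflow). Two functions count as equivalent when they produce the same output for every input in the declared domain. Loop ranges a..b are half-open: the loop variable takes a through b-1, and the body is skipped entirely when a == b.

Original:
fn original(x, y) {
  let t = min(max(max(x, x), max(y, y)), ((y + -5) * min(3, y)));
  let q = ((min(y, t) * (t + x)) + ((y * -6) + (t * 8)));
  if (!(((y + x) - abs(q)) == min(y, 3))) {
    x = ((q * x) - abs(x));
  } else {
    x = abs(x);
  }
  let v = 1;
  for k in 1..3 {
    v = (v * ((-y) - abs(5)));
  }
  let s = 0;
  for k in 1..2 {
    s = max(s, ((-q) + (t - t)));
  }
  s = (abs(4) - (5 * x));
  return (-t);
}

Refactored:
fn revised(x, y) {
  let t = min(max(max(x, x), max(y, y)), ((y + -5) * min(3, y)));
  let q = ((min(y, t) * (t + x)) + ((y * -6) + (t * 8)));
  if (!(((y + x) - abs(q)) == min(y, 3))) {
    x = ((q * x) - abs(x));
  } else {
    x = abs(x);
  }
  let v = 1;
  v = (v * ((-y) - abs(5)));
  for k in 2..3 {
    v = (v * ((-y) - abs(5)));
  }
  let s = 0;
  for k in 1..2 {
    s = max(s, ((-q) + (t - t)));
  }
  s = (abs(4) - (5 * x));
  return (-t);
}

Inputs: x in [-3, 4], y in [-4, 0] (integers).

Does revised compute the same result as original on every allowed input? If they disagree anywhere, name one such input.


Comparing the listings, the differences include: constant usage differs; arithmetic usage differs; statement counts differ; min/max/abs usage differs; loop structure differs.
Tracing x=0, y=-2: original: t=0, then q=12, then (!(((y + x) - abs(q)) == min(y, 3))) is true, then x=0, then v=1, then (k=1), then v=-3, then (k=2), then v=9, then s=0, then (k=1), then s=0, then s=4, then returns 0 | revised: t=0, then q=12, then (!(((y + x) - abs(q)) == min(y, 3))) is true, then x=0, then v=1, then v=-3, then (k=2), then v=9, then s=0, then (k=1), then s=0, then s=4, then returns 0 — matching result 0.
Sweeping the whole domain (40 inputs) finds no disagreement.
verdict: equivalent


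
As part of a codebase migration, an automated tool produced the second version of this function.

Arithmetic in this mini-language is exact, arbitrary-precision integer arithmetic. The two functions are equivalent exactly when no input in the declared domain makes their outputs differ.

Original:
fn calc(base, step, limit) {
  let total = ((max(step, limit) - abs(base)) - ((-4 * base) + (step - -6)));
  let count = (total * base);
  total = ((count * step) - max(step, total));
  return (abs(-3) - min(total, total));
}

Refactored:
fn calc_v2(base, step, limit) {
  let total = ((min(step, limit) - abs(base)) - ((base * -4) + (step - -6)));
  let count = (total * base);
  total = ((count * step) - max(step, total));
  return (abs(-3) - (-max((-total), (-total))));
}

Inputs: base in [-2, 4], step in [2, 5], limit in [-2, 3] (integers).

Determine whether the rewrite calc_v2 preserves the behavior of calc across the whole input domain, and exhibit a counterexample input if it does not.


base=-2, step=2, limit=-2 yields -59 from calc but -75 from calc_v2.
verdict: not equivalent; witness: base=-2, step=2, limit=-2


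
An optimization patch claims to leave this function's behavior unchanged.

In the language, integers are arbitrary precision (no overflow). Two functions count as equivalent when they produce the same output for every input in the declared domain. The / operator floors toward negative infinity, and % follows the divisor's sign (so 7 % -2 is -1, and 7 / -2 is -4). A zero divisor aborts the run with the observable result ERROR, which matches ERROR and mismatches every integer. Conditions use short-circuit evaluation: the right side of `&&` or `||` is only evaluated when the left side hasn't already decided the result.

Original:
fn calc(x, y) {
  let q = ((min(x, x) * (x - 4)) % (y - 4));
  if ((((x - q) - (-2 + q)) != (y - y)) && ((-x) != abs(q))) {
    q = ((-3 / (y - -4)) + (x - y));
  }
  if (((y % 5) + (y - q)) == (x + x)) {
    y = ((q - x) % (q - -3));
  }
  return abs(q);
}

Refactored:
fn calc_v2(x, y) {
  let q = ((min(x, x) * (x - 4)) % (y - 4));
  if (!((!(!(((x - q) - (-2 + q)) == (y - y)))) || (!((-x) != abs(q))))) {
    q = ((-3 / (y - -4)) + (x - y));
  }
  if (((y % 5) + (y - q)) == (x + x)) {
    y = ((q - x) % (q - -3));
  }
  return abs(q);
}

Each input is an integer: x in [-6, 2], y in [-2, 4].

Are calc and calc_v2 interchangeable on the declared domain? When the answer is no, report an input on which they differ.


Changes here: boolean connective usage differs; comparison usage differs; the full 63-point sweep finds no disagreement.
verdict: equivalent


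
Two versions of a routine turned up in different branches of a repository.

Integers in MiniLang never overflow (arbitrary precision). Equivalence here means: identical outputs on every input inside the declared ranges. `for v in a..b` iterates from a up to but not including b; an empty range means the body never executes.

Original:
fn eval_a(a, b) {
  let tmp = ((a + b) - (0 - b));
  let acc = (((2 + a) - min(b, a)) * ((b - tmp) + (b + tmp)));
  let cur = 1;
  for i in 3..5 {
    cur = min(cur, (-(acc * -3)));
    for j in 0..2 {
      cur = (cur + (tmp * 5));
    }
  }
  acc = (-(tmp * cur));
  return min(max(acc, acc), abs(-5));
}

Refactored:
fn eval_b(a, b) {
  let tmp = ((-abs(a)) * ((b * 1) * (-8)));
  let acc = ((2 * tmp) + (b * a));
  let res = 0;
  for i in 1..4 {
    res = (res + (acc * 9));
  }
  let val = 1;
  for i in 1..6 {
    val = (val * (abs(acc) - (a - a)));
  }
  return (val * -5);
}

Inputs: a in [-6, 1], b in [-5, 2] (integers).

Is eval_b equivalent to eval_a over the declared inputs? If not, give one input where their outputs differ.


Not equivalent: a=-6, b=-5 separates them (-6080 vs -92264062500000).
eval_a: tmp := -16 | acc := -20 | cur := 1 | iter i=3: | cur := -60 | iter j=0: | cur := -140 | iter j=1: | cur := -220 | iter i=4: | cur := -220 | iter j=0: | cur := -300 | iter j=1: | cur := -380 | acc := -6080 | result -6080
eval_b: tmp := -240 | acc := -450 | res := 0 | iter i=1: | res := -4050 | iter i=2: | res := -8100 | iter i=3: | res := -12150 | val := 1 | iter i=1: | val := 450 | iter i=2: | val := 202500 | iter i=3: | val := 91125000 | iter i=4: | val := 41006250000 | iter i=5: | val := 18452812500000 | result -92264062500000
verdict: not equivalent; witness: a=-6, b=-5


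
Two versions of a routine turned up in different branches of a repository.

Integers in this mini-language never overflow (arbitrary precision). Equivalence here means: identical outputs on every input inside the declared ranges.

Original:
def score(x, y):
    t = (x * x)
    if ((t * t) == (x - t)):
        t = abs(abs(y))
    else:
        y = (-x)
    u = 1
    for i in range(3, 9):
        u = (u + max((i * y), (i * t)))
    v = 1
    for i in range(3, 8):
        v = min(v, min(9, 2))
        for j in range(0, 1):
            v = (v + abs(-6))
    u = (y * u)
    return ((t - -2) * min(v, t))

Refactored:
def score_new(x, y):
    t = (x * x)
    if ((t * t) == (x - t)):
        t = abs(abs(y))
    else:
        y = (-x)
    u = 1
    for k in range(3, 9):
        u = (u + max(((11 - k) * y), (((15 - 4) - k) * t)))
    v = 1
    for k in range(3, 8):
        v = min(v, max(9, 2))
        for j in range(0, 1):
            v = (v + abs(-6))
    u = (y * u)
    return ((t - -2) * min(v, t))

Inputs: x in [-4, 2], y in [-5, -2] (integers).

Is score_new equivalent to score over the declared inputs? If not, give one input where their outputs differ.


There is a counterexample at x=-4, y=-5: 144 on one side, 270 on the other.
score: t := 16 | ((t * t) == (x - t)): false | y := 4 | u := 1 | iter i=3: | u := 49 | iter i=4: | u := 113 | iter i=5: | u := 193 | iter i=6: | u := 289 | iter i=7: | u := 401 | iter i=8: | u := 529 | v := 1 | iter i=3: | v := 1 | iter j=0: | v := 7 | iter i=4: | v := 2 | iter j=0: | v := 8 | iter i=5: | v := 2 | iter j=0: | v := 8 | iter i=6: | v := 2 | iter j=0: | v := 8 | iter i=7: | v := 2 | iter j=0: | v := 8 | u := 2116 | result 144
score_new: t := 16 | ((t * t) == (x - t)): false | y := 4 | u := 1 | iter k=3: | u := 129 | iter k=4: | u := 241 | iter k=5: | u := 337 | iter k=6: | u := 417 | iter k=7: | u := 481 | iter k=8: | u := 529 | v := 1 | iter k=3: | v := 1 | iter j=0: | v := 7 | iter k=4: | v := 7 | iter j=0: | v := 13 | iter k=5: | v := 9 | iter j=0: | v := 15 | iter k=6: | v := 9 | iter j=0: | v := 15 | iter k=7: | v := 9 | iter j=0: | v := 15 | u := 2116 | result 270
verdict: not equivalent; witness: x=-4, y=-5


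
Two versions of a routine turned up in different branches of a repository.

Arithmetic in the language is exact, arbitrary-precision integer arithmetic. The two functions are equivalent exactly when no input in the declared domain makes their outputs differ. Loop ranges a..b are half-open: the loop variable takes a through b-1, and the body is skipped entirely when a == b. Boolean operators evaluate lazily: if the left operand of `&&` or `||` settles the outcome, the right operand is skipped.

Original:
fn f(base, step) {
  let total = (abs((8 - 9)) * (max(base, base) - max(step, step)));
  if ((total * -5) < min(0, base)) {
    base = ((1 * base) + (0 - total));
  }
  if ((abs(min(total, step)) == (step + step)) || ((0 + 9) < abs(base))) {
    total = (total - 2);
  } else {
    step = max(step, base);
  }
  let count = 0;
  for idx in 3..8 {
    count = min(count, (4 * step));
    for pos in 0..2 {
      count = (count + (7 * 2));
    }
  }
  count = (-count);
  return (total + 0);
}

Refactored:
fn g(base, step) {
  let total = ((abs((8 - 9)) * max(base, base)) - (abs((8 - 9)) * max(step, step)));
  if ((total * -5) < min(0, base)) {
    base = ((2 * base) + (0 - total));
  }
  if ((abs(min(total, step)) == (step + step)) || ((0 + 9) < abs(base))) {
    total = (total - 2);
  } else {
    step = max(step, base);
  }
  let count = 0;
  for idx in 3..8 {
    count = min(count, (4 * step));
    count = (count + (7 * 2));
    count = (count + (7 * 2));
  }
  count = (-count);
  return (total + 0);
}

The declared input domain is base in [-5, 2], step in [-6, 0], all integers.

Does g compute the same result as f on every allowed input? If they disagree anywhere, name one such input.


These are not equivalent — on base=-4, step=-6 the outputs split (2 vs 0).
f: total = 2; ((total * -5) < min(0, base)) -> true; base = -6; ((abs(min(total, step)) == (step + step)) || ((0 + 9) < abs(base))) -> false; step = -6; count = 0; [idx=3]; count = -24; [pos=0]; count = -10; [pos=1]; count = 4; [idx=4]; count = -24; [pos=0]; count = -10; [pos=1]; count = 4; [idx=5]; count = -24; [pos=0]; count = -10; [pos=1]; count = 4; [idx=6]; count = -24; [pos=0]; count = -10; [pos=1]; count = 4; [idx=7]; count = -24; [pos=0]; count = -10; [pos=1]; count = 4; count = -4; return 2
g: total = 2; ((total * -5) < min(0, base)) -> true; base = -10; ((abs(min(total, step)) == (step + step)) || ((0 + 9) < abs(base))) -> true; total = 0; count = 0; [idx=3]; count = -24; count = -10; count = 4; [idx=4]; count = -24; count = -10; count = 4; [idx=5]; count = -24; count = -10; count = 4; [idx=6]; count = -24; count = -10; count = 4; [idx=7]; count = -24; count = -10; count = 4; count = -4; return 0
verdict: not equivalent; witness: base=-4, step=-6


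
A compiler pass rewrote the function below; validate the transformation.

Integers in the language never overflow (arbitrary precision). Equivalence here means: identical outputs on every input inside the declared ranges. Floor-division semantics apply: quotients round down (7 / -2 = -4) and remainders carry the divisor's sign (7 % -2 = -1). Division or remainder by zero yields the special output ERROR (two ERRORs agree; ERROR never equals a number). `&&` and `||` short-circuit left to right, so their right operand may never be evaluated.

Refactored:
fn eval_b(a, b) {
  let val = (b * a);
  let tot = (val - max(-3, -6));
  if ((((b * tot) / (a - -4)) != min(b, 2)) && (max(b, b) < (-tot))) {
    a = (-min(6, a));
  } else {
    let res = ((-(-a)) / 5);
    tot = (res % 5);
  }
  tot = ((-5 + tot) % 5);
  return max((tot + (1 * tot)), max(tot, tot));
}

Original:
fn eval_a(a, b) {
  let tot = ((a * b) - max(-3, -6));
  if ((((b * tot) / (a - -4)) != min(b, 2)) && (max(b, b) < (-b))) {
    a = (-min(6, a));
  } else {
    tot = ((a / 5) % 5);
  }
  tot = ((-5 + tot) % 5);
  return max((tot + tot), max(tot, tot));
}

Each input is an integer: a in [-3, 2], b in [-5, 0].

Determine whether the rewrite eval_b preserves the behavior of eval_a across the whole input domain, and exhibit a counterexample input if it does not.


Not equivalent: a=-3, b=-5 separates them (6 vs 8).
eval_a: tot becomes 18; next ((((b * tot) / (a - -4)) != min(b, 2)) && (max(b, b) < (-b))) evaluates to true; next a becomes 3; next tot becomes 3; next final value 6
eval_b: val becomes 15; next tot becomes 18; next ((((b * tot) / (a - -4)) != min(b, 2)) && (max(b, b) < (-tot))) evaluates to false; next res becomes -1; next tot becomes 4; next tot becomes 4; next final value 8
verdict: not equivalent; witness: a=-3, b=-5
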